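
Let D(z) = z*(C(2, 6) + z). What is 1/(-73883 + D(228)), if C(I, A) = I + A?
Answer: -1/20075 ≈ -4.9813e-5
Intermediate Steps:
C(I, A) = A + I
D(z) = z*(8 + z) (D(z) = z*((6 + 2) + z) = z*(8 + z))
1/(-73883 + D(228)) = 1/(-73883 + 228*(8 + 228)) = 1/(-73883 + 228*236) = 1/(-73883 + 53808) = 1/(-20075) = -1/20075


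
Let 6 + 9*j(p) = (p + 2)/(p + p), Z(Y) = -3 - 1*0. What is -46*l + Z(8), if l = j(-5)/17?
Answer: -328/255 ≈ -1.2863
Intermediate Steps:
Z(Y) = -3 (Z(Y) = -3 + 0 = -3)
j(p) = -⅔ + (2 + p)/(18*p) (j(p) = -⅔ + ((p + 2)/(p + p))/9 = -⅔ + ((2 + p)/((2*p)))/9 = -⅔ + ((2 + p)*(1/(2*p)))/9 = -⅔ + ((2 + p)/(2*p))/9 = -⅔ + (2 + p)/(18*p))
l = -19/510 (l = ((1/18)*(2 - 11*(-5))/(-5))/17 = ((1/18)*(-⅕)*(2 + 55))*(1/17) = ((1/18)*(-⅕)*57)*(1/17) = -19/30*1/17 = -19/510 ≈ -0.037255)
-46*l + Z(8) = -46*(-19/510) - 3 = 437/255 - 3 = -328/255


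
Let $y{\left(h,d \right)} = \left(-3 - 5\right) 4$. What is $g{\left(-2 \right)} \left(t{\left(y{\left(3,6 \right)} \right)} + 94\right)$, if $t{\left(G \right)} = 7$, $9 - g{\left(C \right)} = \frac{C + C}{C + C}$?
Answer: $808$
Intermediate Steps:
$g{\left(C \right)} = 8$ ($g{\left(C \right)} = 9 - \frac{C + C}{C + C} = 9 - \frac{2 C}{2 C} = 9 - 2 C \frac{1}{2 C} = 9 - 1 = 8$)
$y{\left(h,d \right)} = -32$ ($y{\left(h,d \right)} = \left(-8\right) 4 = -32$)
$g{\left(-2 \right)} \left(t{\left(y{\left(3,6 \right)} \right)} + 94\right) = 8 \left(7 + 94\right) = 8 \cdot 101 = 808$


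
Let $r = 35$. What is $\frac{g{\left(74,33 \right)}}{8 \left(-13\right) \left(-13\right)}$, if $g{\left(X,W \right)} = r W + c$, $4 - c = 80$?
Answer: $\frac{83}{104} \approx 0.79808$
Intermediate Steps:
$c = -76$ ($c = 4 - 80 = -76$)
$g{\left(X,W \right)} = -76 + 35 W$ ($g{\left(X,W \right)} = 35 W - 76 = -76 + 35 W$)
$\frac{g{\left(74,33 \right)}}{8 \left(-13\right) \left(-13\right)} = \frac{-76 + 35 \cdot 33}{8 \left(-13\right) \left(-13\right)} = \frac{-76 + 1155}{\left(-104\right) \left(-13\right)} = \frac{1079}{1352} = 1079 \cdot \frac{1}{1352} = \frac{83}{104}$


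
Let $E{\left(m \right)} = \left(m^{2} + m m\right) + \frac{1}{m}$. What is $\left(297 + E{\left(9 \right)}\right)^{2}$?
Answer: $\frac{17073424}{81} \approx 2.1078 \cdot 10^{5}$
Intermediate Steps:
$E{\left(m \right)} = \frac{1}{m} + 2 m^{2}$ ($E{\left(m \right)} = \left(m^{2} + m^{2}\right) + \frac{1}{m} = 2 m^{2} + \frac{1}{m} = \frac{1}{m} + 2 m^{2}$)
$\left(297 + E{\left(9 \right)}\right)^{2} = \left(297 + \frac{1 + 2 \cdot 9^{3}}{9}\right)^{2} = \left(297 + \frac{1 + 2 \cdot 729}{9}\right)^{2} = \left(297 + \frac{1 + 1458}{9}\right)^{2} = \left(297 + \frac{1}{9} \cdot 1459\right)^{2} = \left(297 + \frac{1459}{9}\right)^{2} = \left(\frac{4132}{9}\right)^{2} = \frac{17073424}{81}$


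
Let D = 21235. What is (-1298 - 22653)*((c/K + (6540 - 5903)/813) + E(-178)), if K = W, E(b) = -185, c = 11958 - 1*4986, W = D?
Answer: 76036167749044/17264055 ≈ 4.4043e+6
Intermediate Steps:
W = 21235
c = 6972 (c = 11958 - 4986 = 6972)
K = 21235
(-1298 - 22653)*((c/K + (6540 - 5903)/813) + E(-178)) = (-1298 - 22653)*((6972/21235 + (6540 - 5903)/813) - 185) = -23951*((6972*(1/21235) + 637*(1/813)) - 185) = -23951*((6972/21235 + 637/813) - 185) = -23951*(19194931/17264055 - 185) = -23951*(-3174655244/17264055) = 76036167749044/17264055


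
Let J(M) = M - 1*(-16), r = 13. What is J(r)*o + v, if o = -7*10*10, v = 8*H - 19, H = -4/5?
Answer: -101627/5 ≈ -20325.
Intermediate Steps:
H = -4/5 (H = -4*1/5 = -4/5 ≈ -0.80000)
v = -127/5 (v = 8*(-4/5) - 19 = -32/5 - 19 = -127/5 ≈ -25.400)
J(M) = 16 + M (J(M) = M + 16 = 16 + M)
o = -700 (o = -70*10 = -700)
J(r)*o + v = (16 + 13)*(-700) - 127/5 = 29*(-700) - 127/5 = -20300 - 127/5 = -101627/5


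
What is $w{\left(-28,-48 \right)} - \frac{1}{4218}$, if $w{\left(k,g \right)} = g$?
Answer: $- \frac{202465}{4218} \approx -48.0$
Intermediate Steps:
$w{\left(-28,-48 \right)} - \frac{1}{4218} = -48 - \frac{1}{4218} = - \frac{202465}{4218}$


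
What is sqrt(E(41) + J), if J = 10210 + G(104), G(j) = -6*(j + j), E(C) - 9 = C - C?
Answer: sqrt(8971) ≈ 94.715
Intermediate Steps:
E(C) = 9 (E(C) = 9 + (C - C) = 9 + 0 = 9)
G(j) = -12*j
J = 8962 (J = 10210 - 12*104 = 10210 - 1248 = 8962)
sqrt(E(41) + J) = sqrt(9 + 8962) = sqrt(8971)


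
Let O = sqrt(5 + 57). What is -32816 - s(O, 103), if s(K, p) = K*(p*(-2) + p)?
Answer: -32816 + 103*sqrt(62) ≈ -32005.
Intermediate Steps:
O = sqrt(62) ≈ 7.8740
s(K, p) = -K*p (s(K, p) = K*(-2*p + p) = K*(-p) = -K*p)
-32816 - s(O, 103) = -32816 - (-1)*sqrt(62)*103 = -32816 - (-103)*sqrt(62) = -32816 + 103*sqrt(62)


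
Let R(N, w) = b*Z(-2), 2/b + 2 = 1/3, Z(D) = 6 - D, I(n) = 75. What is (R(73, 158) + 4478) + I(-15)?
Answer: 22717/5 ≈ 4543.4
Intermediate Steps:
b = -6/5 (b = 2/(-2 + 1/3) = 2/(-2 + ⅓) = 2/(-5/3) = 2*(-⅗) = -6/5 ≈ -1.2000)
R(N, w) = -48/5 (R(N, w) = -6*(6 - 1*(-2))/5 = -6*(6 + 2)/5 = -6/5*8 = -48/5)
(R(73, 158) + 4478) + I(-15) = (-48/5 + 4478) + 75 = 22342/5 + 75 = 22717/5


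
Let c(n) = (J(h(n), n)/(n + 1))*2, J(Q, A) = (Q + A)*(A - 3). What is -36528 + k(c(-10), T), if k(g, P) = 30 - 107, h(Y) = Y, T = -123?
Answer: -36605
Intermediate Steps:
J(Q, A) = (-3 + A)*(A + Q) (J(Q, A) = (A + Q)*(-3 + A) = (-3 + A)*(A + Q))
c(n) = 2*(-6*n + 2*n²)/(1 + n) (c(n) = ((n² - 3*n - 3*n + n*n)/(n + 1))*2 = ((n² - 3*n - 3*n + n²)/(1 + n))*2 = ((-6*n + 2*n²)/(1 + n))*2 = 2*(-6*n + 2*n²)/(1 + n))
k(g, P) = -77
-36528 + k(c(-10), T) = -36528 - 77 = -36605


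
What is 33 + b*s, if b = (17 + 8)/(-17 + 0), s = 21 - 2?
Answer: 86/17 ≈ 5.0588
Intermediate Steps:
s = 19
b = -25/17 (b = 25/(-17) = 25*(-1/17) = -25/17 ≈ -1.4706)
33 + b*s = 33 - 25/17*19 = 33 - 475/17 = 86/17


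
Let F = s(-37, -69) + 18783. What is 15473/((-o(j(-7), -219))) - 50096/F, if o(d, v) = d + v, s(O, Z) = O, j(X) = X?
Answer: 139367581/2118298 ≈ 65.792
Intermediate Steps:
F = 18746 (F = -37 + 18783 = 18746)
15473/((-o(j(-7), -219))) - 50096/F = 15473/((-(-7 - 219))) - 50096/18746 = 15473/((-1*(-226))) - 50096*1/18746 = 15473/226 - 25048/9373 = 139367581/2118298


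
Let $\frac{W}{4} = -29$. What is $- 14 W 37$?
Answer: $60088$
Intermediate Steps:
$W = -116$ ($W = 4 \left(-29\right) = -116$)
$- 14 W 37 = \left(-14\right) \left(-116\right) 37 = 1624 \cdot 37 = 60088$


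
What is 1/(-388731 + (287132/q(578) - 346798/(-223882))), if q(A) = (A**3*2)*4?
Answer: -43231737782864/16805449685149812285 ≈ -2.5725e-6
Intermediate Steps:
q(A) = 8*A**3 (q(A) = (2*A**3)*4 = 8*A**3)
1/(-388731 + (287132/q(578) - 346798/(-223882))) = 1/(-388731 + (287132/((8*578**3)) - 346798/(-223882))) = 1/(-388731 + (287132/((8*193100552)) - 346798*(-1/223882))) = 1/(-388731 + (287132/1544804416 + 173399/111941)) = 1/(-388731 + (287132*(1/1544804416) + 173399/111941)) = 1/(-388731 + (71783/386201104 + 173399/111941)) = 1/(-388731 + 66974920693299/43231737782864) = 1/(-16805449685149812285/43231737782864) = -43231737782864/16805449685149812285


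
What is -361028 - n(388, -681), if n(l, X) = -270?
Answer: -360758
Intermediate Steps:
-361028 - n(388, -681) = -361028 - 1*(-270) = -361028 + 270 = -360758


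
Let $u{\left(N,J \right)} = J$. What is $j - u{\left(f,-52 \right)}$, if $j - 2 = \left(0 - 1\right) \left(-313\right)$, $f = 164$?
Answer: $367$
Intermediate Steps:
$j = 315$ ($j = 2 + \left(0 - 1\right) \left(-313\right) = 2 - -313 = 2 + 313 = 315$)
$j - u{\left(f,-52 \right)} = 315 - -52 = 315 + 52 = 367$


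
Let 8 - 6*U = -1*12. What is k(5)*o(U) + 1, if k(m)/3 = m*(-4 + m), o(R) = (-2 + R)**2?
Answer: 83/3 ≈ 27.667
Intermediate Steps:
U = 10/3 (U = 4/3 - (-1)*12/6 = 4/3 - 1/6*(-12) = 4/3 + 2 = 10/3 ≈ 3.3333)
k(m) = 3*m*(-4 + m) (k(m) = 3*(m*(-4 + m)) = 3*m*(-4 + m))
k(5)*o(U) + 1 = (3*5*(-4 + 5))*(-2 + 10/3)**2 + 1 = (3*5*1)*(4/3)**2 + 1 = 15*(16/9) + 1 = 80/3 + 1 = 83/3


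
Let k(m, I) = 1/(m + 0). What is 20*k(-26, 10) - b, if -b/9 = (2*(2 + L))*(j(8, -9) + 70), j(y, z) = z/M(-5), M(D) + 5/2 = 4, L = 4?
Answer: 89846/13 ≈ 6911.2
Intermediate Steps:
M(D) = 3/2 (M(D) = -5/2 + 4 = 3/2)
k(m, I) = 1/m
j(y, z) = 2*z/3 (j(y, z) = z/(3/2) = z*(⅔) = 2*z/3)
b = -6912 (b = -9*2*(2 + 4)*((⅔)*(-9) + 70) = -9*2*6*(-6 + 70) = -108*64 = -9*768 = -6912)
20*k(-26, 10) - b = 20/(-26) - 1*(-6912) = 20*(-1/26) + 6912 = -10/13 + 6912 = 89846/13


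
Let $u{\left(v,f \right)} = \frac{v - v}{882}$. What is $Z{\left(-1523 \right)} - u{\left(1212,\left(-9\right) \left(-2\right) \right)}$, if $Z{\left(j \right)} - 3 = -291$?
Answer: $-288$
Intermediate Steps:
$u{\left(v,f \right)} = 0$ ($u{\left(v,f \right)} = 0 \cdot \frac{1}{882} = 0$)
$Z{\left(j \right)} = -288$ ($Z{\left(j \right)} = 3 - 291 = -288$)
$Z{\left(-1523 \right)} - u{\left(1212,\left(-9\right) \left(-2\right) \right)} = -288 - 0 = -288 + 0 = -288$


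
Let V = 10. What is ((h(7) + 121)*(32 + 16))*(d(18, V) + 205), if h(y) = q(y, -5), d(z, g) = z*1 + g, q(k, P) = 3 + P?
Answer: 1330896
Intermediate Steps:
d(z, g) = g + z (d(z, g) = z + g = g + z)
h(y) = -2 (h(y) = 3 - 5 = -2)
((h(7) + 121)*(32 + 16))*(d(18, V) + 205) = ((-2 + 121)*(32 + 16))*((10 + 18) + 205) = (119*48)*(28 + 205) = 5712*233 = 1330896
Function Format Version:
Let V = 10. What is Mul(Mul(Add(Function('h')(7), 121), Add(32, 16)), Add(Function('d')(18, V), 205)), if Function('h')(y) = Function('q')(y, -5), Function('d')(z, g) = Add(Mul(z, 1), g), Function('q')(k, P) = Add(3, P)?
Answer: 1330896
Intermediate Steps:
Function('d')(z, g) = Add(g, z) (Function('d')(z, g) = Add(z, g) = Add(g, z))
Function('h')(y) = -2 (Function('h')(y) = Add(3, -5) = -2)
Mul(Mul(Add(Function('h')(7), 121), Add(32, 16)), Add(Function('d')(18, V), 205)) = Mul(Mul(Add(-2, 121), Add(32, 16)), Add(Add(10, 18), 205)) = Mul(Mul(119, 48), Add(28, 205)) = Mul(5712, 233) = 1330896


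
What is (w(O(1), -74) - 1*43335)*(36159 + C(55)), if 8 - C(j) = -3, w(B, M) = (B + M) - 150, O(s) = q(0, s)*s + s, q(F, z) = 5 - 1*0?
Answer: -1575312010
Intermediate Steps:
q(F, z) = 5 (q(F, z) = 5 + 0 = 5)
O(s) = 6*s (O(s) = 5*s + s = 6*s)
w(B, M) = -150 + B + M
C(j) = 11 (C(j) = 8 - 1*(-3) = 8 + 3 = 11)
(w(O(1), -74) - 1*43335)*(36159 + C(55)) = ((-150 + 6*1 - 74) - 1*43335)*(36159 + 11) = ((-150 + 6 - 74) - 43335)*36170 = (-218 - 43335)*36170 = -43553*36170 = -1575312010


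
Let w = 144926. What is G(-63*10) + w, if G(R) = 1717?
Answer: 146643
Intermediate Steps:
G(-63*10) + w = 1717 + 144926 = 146643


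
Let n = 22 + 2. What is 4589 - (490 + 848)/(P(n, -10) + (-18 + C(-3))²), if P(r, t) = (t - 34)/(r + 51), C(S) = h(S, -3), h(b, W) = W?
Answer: 151478909/33031 ≈ 4586.0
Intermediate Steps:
n = 24
C(S) = -3
P(r, t) = (-34 + t)/(51 + r)
4589 - (490 + 848)/(P(n, -10) + (-18 + C(-3))²) = 4589 - (490 + 848)/((-34 - 10)/(51 + 24) + (-18 - 3)²) = 4589 - 1338/(-44/75 + (-21)²) = 4589 - 1338/((1/75)*(-44) + 441) = 4589 - 1338/(-44/75 + 441) = 4589 - 1338/33031/75 = 4589 - 1338*75/33031 = 4589 - 1*100350/33031 = 4589 - 100350/33031 = 151478909/33031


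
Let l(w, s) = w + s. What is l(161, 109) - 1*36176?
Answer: -35906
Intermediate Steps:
l(w, s) = s + w
l(161, 109) - 1*36176 = (109 + 161) - 1*36176 = 270 - 36176 = -35906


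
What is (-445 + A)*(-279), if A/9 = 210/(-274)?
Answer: 17272890/137 ≈ 1.2608e+5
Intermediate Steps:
A = -945/137 (A = 9*(210/(-274)) = 9*(210*(-1/274)) = 9*(-105/137) = -945/137 ≈ -6.8978)
(-445 + A)*(-279) = (-445 - 945/137)*(-279) = -61910/137*(-279) = 17272890/137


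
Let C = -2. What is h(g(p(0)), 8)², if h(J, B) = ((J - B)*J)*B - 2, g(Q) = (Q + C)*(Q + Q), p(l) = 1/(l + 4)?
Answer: 231361/64 ≈ 3615.0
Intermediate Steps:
p(l) = 1/(4 + l)
g(Q) = 2*Q*(-2 + Q) (g(Q) = (Q - 2)*(Q + Q) = (-2 + Q)*(2*Q) = 2*Q*(-2 + Q))
h(J, B) = -2 + B*J*(J - B) (h(J, B) = (J*(J - B))*B - 2 = B*J*(J - B) - 2 = -2 + B*J*(J - B))
h(g(p(0)), 8)² = (-2 + 8*(2*(-2 + 1/(4 + 0))/(4 + 0))² - 1*2*(-2 + 1/(4 + 0))/(4 + 0)*8²)² = (-2 + 8*(2*(-2 + 1/4)/4)² - 1*2*(-2 + 1/4)/4*64)² = (-2 + 8*(2*(¼)*(-2 + ¼))² - 1*2*(¼)*(-2 + ¼)*64)² = (-2 + 8*(2*(¼)*(-7/4))² - 1*2*(¼)*(-7/4)*64)² = (-2 + 8*(-7/8)² - 1*(-7/8)*64)² = (-2 + 8*(49/64) + 56)² = (-2 + 49/8 + 56)² = (481/8)² = 231361/64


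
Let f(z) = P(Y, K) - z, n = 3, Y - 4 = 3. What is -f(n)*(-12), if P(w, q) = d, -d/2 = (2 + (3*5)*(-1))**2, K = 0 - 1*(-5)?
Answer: -4092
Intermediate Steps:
K = 5 (K = 0 + 5 = 5)
Y = 7 (Y = 4 + 3 = 7)
d = -338 (d = -2*(2 + (3*5)*(-1))**2 = -2*(2 + 15*(-1))**2 = -2*(2 - 15)**2 = -2*(-13)**2 = -2*169 = -338)
P(w, q) = -338
f(z) = -338 - z
-f(n)*(-12) = -(-338 - 1*3)*(-12) = -(-338 - 3)*(-12) = -1*(-341)*(-12) = 341*(-12) = -4092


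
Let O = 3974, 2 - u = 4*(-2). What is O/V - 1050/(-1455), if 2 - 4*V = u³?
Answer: -736026/48403 ≈ -15.206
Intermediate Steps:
u = 10 (u = 2 - 4*(-2) = 2 - 1*(-8) = 2 + 8 = 10)
V = -499/2 (V = ½ - ¼*10³ = ½ - ¼*1000 = ½ - 250 = -499/2 ≈ -249.50)
O/V - 1050/(-1455) = 3974/(-499/2) - 1050/(-1455) = 3974*(-2/499) - 1050*(-1/1455) = -7948/499 + 70/97 = -736026/48403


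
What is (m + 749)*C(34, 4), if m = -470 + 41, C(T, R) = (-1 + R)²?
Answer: 2880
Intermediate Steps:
m = -429
(m + 749)*C(34, 4) = (-429 + 749)*(-1 + 4)² = 320*3² = 320*9 = 2880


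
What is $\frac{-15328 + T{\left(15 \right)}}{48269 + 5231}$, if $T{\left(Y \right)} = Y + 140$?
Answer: $- \frac{15173}{53500} \approx -0.28361$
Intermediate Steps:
$T{\left(Y \right)} = 140 + Y$
$\frac{-15328 + T{\left(15 \right)}}{48269 + 5231} = \frac{-15328 + \left(140 + 15\right)}{48269 + 5231} = \frac{-15328 + 155}{53500} = \left(-15173\right) \frac{1}{53500} = - \frac{15173}{53500}$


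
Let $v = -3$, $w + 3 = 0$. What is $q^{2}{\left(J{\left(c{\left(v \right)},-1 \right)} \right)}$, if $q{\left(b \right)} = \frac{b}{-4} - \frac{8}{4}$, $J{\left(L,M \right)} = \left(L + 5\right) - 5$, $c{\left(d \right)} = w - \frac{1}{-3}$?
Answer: $\frac{16}{9} \approx 1.7778$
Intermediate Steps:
$w = -3$ ($w = -3 + 0 = -3$)
$c{\left(d \right)} = - \frac{8}{3}$ ($c{\left(d \right)} = -3 - \frac{1}{-3} = -3 - - \frac{1}{3} = -3 + \frac{1}{3} = - \frac{8}{3}$)
$J{\left(L,M \right)} = L$ ($J{\left(L,M \right)} = \left(5 + L\right) - 5 = L$)
$q{\left(b \right)} = -2 - \frac{b}{4}$ ($q{\left(b \right)} = b \left(- \frac{1}{4}\right) - 2 = - \frac{b}{4} - 2 = -2 - \frac{b}{4}$)
$q^{2}{\left(J{\left(c{\left(v \right)},-1 \right)} \right)} = \left(-2 - - \frac{2}{3}\right)^{2} = \left(-2 + \frac{2}{3}\right)^{2} = \left(- \frac{4}{3}\right)^{2} = \frac{16}{9}$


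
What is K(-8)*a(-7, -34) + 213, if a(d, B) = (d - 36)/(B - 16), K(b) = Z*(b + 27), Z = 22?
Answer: 14312/25 ≈ 572.48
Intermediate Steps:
K(b) = 594 + 22*b (K(b) = 22*(b + 27) = 22*(27 + b) = 594 + 22*b)
a(d, B) = (-36 + d)/(-16 + B)
K(-8)*a(-7, -34) + 213 = (594 + 22*(-8))*((-36 - 7)/(-16 - 34)) + 213 = (594 - 176)*(-43/(-50)) + 213 = 418*(-1/50*(-43)) + 213 = 418*(43/50) + 213 = 8987/25 + 213 = 14312/25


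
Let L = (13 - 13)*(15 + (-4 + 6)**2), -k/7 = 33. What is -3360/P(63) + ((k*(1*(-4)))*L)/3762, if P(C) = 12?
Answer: -280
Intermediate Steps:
k = -231 (k = -7*33 = -231)
L = 0 (L = 0*(15 + 2**2) = 0*(15 + 4) = 0*19 = 0)
-3360/P(63) + ((k*(1*(-4)))*L)/3762 = -3360/12 + (-231*(-4)*0)/3762 = -3360*1/12 + (-231*(-4)*0)*(1/3762) = -280 + (924*0)*(1/3762) = -280 + 0*(1/3762) = -280 + 0 = -280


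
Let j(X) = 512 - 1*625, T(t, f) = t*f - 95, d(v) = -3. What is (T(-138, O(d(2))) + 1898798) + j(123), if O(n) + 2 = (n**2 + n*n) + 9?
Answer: 1895140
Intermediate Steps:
O(n) = 7 + 2*n**2 (O(n) = -2 + ((n**2 + n*n) + 9) = -2 + ((n**2 + n**2) + 9) = -2 + (2*n**2 + 9) = -2 + (9 + 2*n**2) = 7 + 2*n**2)
T(t, f) = -95 + f*t (T(t, f) = f*t - 95 = -95 + f*t)
j(X) = -113 (j(X) = 512 - 625 = -113)
(T(-138, O(d(2))) + 1898798) + j(123) = ((-95 + (7 + 2*(-3)**2)*(-138)) + 1898798) - 113 = ((-95 + (7 + 2*9)*(-138)) + 1898798) - 113 = ((-95 + (7 + 18)*(-138)) + 1898798) - 113 = ((-95 + 25*(-138)) + 1898798) - 113 = ((-95 - 3450) + 1898798) - 113 = (-3545 + 1898798) - 113 = 1895253 - 113 = 1895140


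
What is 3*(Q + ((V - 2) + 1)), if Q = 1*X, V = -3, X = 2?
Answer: -6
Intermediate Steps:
Q = 2 (Q = 1*2 = 2)
3*(Q + ((V - 2) + 1)) = 3*(2 + ((-3 - 2) + 1)) = 3*(2 + (-5 + 1)) = 3*(2 - 4) = 3*(-2) = -6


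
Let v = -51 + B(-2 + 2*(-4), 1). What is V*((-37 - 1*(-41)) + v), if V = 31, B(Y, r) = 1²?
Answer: -1426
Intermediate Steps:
B(Y, r) = 1
v = -50 (v = -51 + 1 = -50)
V*((-37 - 1*(-41)) + v) = 31*((-37 - 1*(-41)) - 50) = 31*((-37 + 41) - 50) = 31*(4 - 50) = 31*(-46) = -1426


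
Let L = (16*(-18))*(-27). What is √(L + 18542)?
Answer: √26318 ≈ 162.23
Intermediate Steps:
L = 7776 (L = -288*(-27) = 7776)
√(L + 18542) = √(7776 + 18542) = √26318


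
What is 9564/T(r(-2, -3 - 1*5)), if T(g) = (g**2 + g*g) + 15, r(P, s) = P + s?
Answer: 9564/215 ≈ 44.484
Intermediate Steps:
T(g) = 15 + 2*g**2 (T(g) = (g**2 + g**2) + 15 = 2*g**2 + 15 = 15 + 2*g**2)
9564/T(r(-2, -3 - 1*5)) = 9564/(15 + 2*(-2 + (-3 - 1*5))**2) = 9564/(15 + 2*(-2 + (-3 - 5))**2) = 9564/(15 + 2*(-2 - 8)**2) = 9564/(15 + 2*(-10)**2) = 9564/(15 + 2*100) = 9564/(15 + 200) = 9564/215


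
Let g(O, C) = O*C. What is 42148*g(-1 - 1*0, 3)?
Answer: -126444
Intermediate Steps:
g(O, C) = C*O
42148*g(-1 - 1*0, 3) = 42148*(3*(-1 - 1*0)) = 42148*(3*(-1 + 0)) = 42148*(3*(-1)) = 42148*(-3) = -126444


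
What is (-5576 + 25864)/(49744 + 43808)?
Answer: 1268/5847 ≈ 0.21686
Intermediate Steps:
(-5576 + 25864)/(49744 + 43808) = 20288/93552 = 20288*(1/93552) = 1268/5847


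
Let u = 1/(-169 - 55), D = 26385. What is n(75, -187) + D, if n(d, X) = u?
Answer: 5910239/224 ≈ 26385.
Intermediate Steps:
u = -1/224 (u = 1/(-224) = -1/224 ≈ -0.0044643)
n(d, X) = -1/224
n(75, -187) + D = -1/224 + 26385 = 5910239/224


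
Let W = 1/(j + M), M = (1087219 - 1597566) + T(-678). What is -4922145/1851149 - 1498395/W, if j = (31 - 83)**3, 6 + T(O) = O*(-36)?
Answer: 1737902891140745670/1851149 ≈ 9.3882e+11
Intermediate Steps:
T(O) = -6 - 36*O (T(O) = -6 + O*(-36) = -6 - 36*O)
M = -485945 (M = (1087219 - 1597566) + (-6 - 36*(-678)) = -510347 + (-6 + 24408) = -510347 + 24402 = -485945)
j = -140608 (j = (-52)**3 = -140608)
W = -1/626553 (W = 1/(-140608 - 485945) = 1/(-626553) = -1/626553 ≈ -1.5960e-6)
-4922145/1851149 - 1498395/W = -4922145/1851149 - 1498395/(-1/626553) = -4922145*1/1851149 - 1498395*(-626553) = -4922145/1851149 + 938823882435 = 1737902891140745670/1851149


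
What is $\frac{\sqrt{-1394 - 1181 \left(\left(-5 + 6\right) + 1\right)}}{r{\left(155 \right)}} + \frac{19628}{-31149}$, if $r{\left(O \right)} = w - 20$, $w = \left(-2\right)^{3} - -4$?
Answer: $- \frac{19628}{31149} - \frac{i \sqrt{939}}{12} \approx -0.63013 - 2.5536 i$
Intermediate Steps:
$w = -4$ ($w = -8 + 4 = -4$)
$r{\left(O \right)} = -24$ ($r{\left(O \right)} = -4 - 20 = -24$)
$\frac{\sqrt{-1394 - 1181 \left(\left(-5 + 6\right) + 1\right)}}{r{\left(155 \right)}} + \frac{19628}{-31149} = \frac{\sqrt{-1394 - 1181 \left(\left(-5 + 6\right) + 1\right)}}{-24} + \frac{19628}{-31149} = \sqrt{-1394 - 1181 \left(1 + 1\right)} \left(- \frac{1}{24}\right) + 19628 \left(- \frac{1}{31149}\right) = \sqrt{-1394 - 2362} \left(- \frac{1}{24}\right) - \frac{19628}{31149} = \sqrt{-3756} \left(- \frac{1}{24}\right) - \frac{19628}{31149} = 2 i \sqrt{939} \left(- \frac{1}{24}\right) - \frac{19628}{31149} = - \frac{i \sqrt{939}}{12} - \frac{19628}{31149} = - \frac{19628}{31149} - \frac{i \sqrt{939}}{12}$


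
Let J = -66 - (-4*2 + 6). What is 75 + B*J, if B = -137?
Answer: 8843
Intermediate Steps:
J = -64 (J = -66 - (-8 + 6) = -66 - 1*(-2) = -66 + 2 = -64)
75 + B*J = 75 - 137*(-64) = 75 + 8768 = 8843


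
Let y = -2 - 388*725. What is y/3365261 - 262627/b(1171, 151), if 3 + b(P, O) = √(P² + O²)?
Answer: -3043569472907/4691284887613 - 262627*√1394042/1394033 ≈ -223.08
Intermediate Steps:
y = -281302 (y = -2 - 281300 = -281302)
b(P, O) = -3 + √(O² + P²) (b(P, O) = -3 + √(P² + O²) = -3 + √(O² + P²))
y/3365261 - 262627/b(1171, 151) = -281302/3365261 - 262627/(-3 + √(151² + 1171²)) = -281302*1/3365261 - 262627/(-3 + √(22801 + 1371241)) = -281302/3365261 - 262627/(-3 + √1394042)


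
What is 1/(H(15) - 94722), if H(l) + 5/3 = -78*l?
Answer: -3/287681 ≈ -1.0428e-5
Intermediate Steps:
H(l) = -5/3 - 78*l
1/(H(15) - 94722) = 1/((-5/3 - 78*15) - 94722) = 1/((-5/3 - 1170) - 94722) = 1/(-3515/3 - 94722) = 1/(-287681/3) = -3/287681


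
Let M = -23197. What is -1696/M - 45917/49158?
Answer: -981764681/1140318126 ≈ -0.86096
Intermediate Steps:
-1696/M - 45917/49158 = -1696/(-23197) - 45917/49158 = -1696*(-1/23197) - 45917*1/49158 = 1696/23197 - 45917/49158 = -981764681/1140318126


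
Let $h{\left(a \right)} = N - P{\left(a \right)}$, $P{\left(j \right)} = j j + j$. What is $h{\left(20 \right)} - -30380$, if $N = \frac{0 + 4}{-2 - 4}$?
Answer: $\frac{89878}{3} \approx 29959.0$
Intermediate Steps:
$P{\left(j \right)} = j + j^{2}$ ($P{\left(j \right)} = j^{2} + j = j + j^{2}$)
$N = - \frac{2}{3}$ ($N = \frac{4}{-6} = 4 \left(- \frac{1}{6}\right) = - \frac{2}{3} \approx -0.66667$)
$h{\left(a \right)} = - \frac{2}{3} - a \left(1 + a\right)$
$h{\left(20 \right)} - -30380 = \left(- \frac{2}{3} - 20 - 20^{2}\right) - -30380 = \left(- \frac{2}{3} - 20 - 400\right) + 30380 = - \frac{1262}{3} + 30380 = \frac{89878}{3}$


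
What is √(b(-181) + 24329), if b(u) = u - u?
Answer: √24329 ≈ 155.98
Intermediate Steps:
b(u) = 0
√(b(-181) + 24329) = √(0 + 24329) = √24329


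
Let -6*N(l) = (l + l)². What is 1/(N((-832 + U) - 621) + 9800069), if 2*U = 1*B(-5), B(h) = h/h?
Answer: 6/50361389 ≈ 1.1914e-7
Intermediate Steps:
B(h) = 1
U = ½ (U = (1*1)/2 = (½)*1 = ½ ≈ 0.50000)
N(l) = -2*l²/3 (N(l) = -(l + l)²/6 = -4*l²/6 = -2*l²/3)
1/(N((-832 + U) - 621) + 9800069) = 1/(-2*((-832 + ½) - 621)²/3 + 9800069) = 1/(-2*(-1663/2 - 621)²/3 + 9800069) = 1/(-2*(-2905/2)²/3 + 9800069) = 1/(-⅔*8439025/4 + 9800069) = 1/(-8439025/6 + 9800069) = 1/(50361389/6) = 6/50361389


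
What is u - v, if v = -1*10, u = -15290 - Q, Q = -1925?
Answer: -13355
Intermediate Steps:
u = -13365 (u = -15290 - 1*(-1925) = -15290 + 1925 = -13365)
v = -10
u - v = -13365 - 1*(-10) = -13365 + 10 = -13355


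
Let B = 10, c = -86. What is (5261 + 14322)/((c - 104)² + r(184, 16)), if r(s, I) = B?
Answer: 19583/36110 ≈ 0.54232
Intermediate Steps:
r(s, I) = 10
(5261 + 14322)/((c - 104)² + r(184, 16)) = (5261 + 14322)/((-86 - 104)² + 10) = 19583/((-190)² + 10) = 19583/(36100 + 10) = 19583/36110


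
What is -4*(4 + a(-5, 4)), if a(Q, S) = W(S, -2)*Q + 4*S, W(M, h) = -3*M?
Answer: -320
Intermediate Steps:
a(Q, S) = 4*S - 3*Q*S (a(Q, S) = (-3*S)*Q + 4*S = -3*Q*S + 4*S = 4*S - 3*Q*S)
-4*(4 + a(-5, 4)) = -4*(4 + 4*(4 - 3*(-5))) = -4*(4 + 4*(4 + 15)) = -4*(4 + 4*19) = -4*(4 + 76) = -4*80 = -320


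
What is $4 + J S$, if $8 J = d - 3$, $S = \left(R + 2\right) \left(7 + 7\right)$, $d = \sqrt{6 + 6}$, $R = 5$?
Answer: $- \frac{131}{4} + \frac{49 \sqrt{3}}{2} \approx 9.6852$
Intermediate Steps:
$d = 2 \sqrt{3}$ ($d = \sqrt{12} = 2 \sqrt{3} \approx 3.4641$)
$S = 98$ ($S = \left(5 + 2\right) \left(7 + 7\right) = 7 \cdot 14 = 98$)
$J = - \frac{3}{8} + \frac{\sqrt{3}}{4}$ ($J = \frac{2 \sqrt{3} - 3}{8} = \frac{-3 + 2 \sqrt{3}}{8} = - \frac{3}{8} + \frac{\sqrt{3}}{4} \approx 0.058013$)
$4 + J S = 4 + \left(- \frac{3}{8} + \frac{\sqrt{3}}{4}\right) 98 = 4 - \left(\frac{147}{4} - \frac{49 \sqrt{3}}{2}\right) = - \frac{131}{4} + \frac{49 \sqrt{3}}{2}$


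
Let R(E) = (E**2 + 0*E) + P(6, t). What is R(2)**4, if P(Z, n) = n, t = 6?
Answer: 10000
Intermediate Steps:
R(E) = 6 + E**2 (R(E) = (E**2 + 0*E) + 6 = (E**2 + 0) + 6 = E**2 + 6 = 6 + E**2)
R(2)**4 = (6 + 2**2)**4 = (6 + 4)**4 = 10**4 = 10000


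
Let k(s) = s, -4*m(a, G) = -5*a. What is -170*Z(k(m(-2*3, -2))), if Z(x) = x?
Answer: 1275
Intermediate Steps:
m(a, G) = 5*a/4 (m(a, G) = -(-5)*a/4 = 5*a/4)
-170*Z(k(m(-2*3, -2))) = -425*(-2*3)/2 = -425*(-6)/2 = -170*(-15/2) = 1275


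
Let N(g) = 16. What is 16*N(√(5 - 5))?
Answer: 256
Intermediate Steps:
16*N(√(5 - 5)) = 16*16 = 256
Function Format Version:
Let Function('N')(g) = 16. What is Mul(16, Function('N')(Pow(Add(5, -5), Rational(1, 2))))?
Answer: 256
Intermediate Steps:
Mul(16, Function('N')(Pow(Add(5, -5), Rational(1, 2)))) = Mul(16, 16) = 256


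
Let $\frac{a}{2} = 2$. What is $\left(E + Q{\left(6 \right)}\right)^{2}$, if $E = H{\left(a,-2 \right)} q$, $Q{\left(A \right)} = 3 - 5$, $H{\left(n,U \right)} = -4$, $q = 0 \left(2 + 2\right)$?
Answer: $4$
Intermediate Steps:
$a = 4$ ($a = 2 \cdot 2 = 4$)
$q = 0$ ($q = 0 \cdot 4 = 0$)
$Q{\left(A \right)} = -2$ ($Q{\left(A \right)} = 3 - 5 = -2$)
$E = 0$ ($E = \left(-4\right) 0 = 0$)
$\left(E + Q{\left(6 \right)}\right)^{2} = \left(0 - 2\right)^{2} = \left(-2\right)^{2} = 4$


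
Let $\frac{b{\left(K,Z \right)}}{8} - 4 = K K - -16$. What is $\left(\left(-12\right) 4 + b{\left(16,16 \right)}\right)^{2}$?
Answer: $4665600$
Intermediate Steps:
$b{\left(K,Z \right)} = 160 + 8 K^{2}$ ($b{\left(K,Z \right)} = 32 + 8 \left(K K - -16\right) = 32 + 8 \left(K^{2} + 16\right) = 32 + 8 \left(16 + K^{2}\right) = 32 + \left(128 + 8 K^{2}\right) = 160 + 8 K^{2}$)
$\left(\left(-12\right) 4 + b{\left(16,16 \right)}\right)^{2} = \left(\left(-12\right) 4 + \left(160 + 8 \cdot 16^{2}\right)\right)^{2} = \left(-48 + \left(160 + 8 \cdot 256\right)\right)^{2} = \left(-48 + \left(160 + 2048\right)\right)^{2} = \left(-48 + 2208\right)^{2} = 2160^{2} = 4665600$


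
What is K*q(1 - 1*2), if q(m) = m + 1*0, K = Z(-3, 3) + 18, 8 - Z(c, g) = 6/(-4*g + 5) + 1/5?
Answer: -933/35 ≈ -26.657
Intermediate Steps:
Z(c, g) = 39/5 - 6/(5 - 4*g) (Z(c, g) = 8 - (6/(-4*g + 5) + 1/5) = 8 - (6/(5 - 4*g) + 1*(⅕)) = 8 - (6/(5 - 4*g) + ⅕) = 8 - (⅕ + 6/(5 - 4*g)) = 8 + (-⅕ - 6/(5 - 4*g)) = 39/5 - 6/(5 - 4*g))
K = 933/35 (K = 3*(-55 + 52*3)/(5*(-5 + 4*3)) + 18 = 3*(-55 + 156)/(5*(-5 + 12)) + 18 = (⅗)*101/7 + 18 = (⅗)*(⅐)*101 + 18 = 303/35 + 18 = 933/35 ≈ 26.657)
q(m) = m (q(m) = m + 0 = m)
K*q(1 - 1*2) = 933*(1 - 1*2)/35 = 933*(1 - 2)/35 = (933/35)*(-1) = -933/35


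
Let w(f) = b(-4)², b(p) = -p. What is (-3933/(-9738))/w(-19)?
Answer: 437/17312 ≈ 0.025243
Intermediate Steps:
w(f) = 16 (w(f) = (-1*(-4))² = 4² = 16)
(-3933/(-9738))/w(-19) = -3933/(-9738)/16 = -3933*(-1/9738)*(1/16) = (437/1082)*(1/16) = 437/17312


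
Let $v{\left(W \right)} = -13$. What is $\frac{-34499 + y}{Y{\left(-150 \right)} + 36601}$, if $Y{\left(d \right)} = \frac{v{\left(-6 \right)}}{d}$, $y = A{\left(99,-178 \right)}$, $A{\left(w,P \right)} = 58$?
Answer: $- \frac{5166150}{5490163} \approx -0.94098$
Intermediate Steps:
$y = 58$
$Y{\left(d \right)} = - \frac{13}{d}$
$\frac{-34499 + y}{Y{\left(-150 \right)} + 36601} = \frac{-34499 + 58}{- \frac{13}{-150} + 36601} = - \frac{34441}{\left(-13\right) \left(- \frac{1}{150}\right) + 36601} = - \frac{34441}{\frac{13}{150} + 36601} = - \frac{34441}{\frac{5490163}{150}} = \left(-34441\right) \frac{150}{5490163} = - \frac{5166150}{5490163}$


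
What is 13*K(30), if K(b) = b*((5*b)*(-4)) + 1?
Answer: -233987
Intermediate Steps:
K(b) = 1 - 20*b² (K(b) = b*(-20*b) + 1 = -20*b² + 1 = 1 - 20*b²)
13*K(30) = 13*(1 - 20*30²) = 13*(1 - 20*900) = 13*(1 - 18000) = 13*(-17999) = -233987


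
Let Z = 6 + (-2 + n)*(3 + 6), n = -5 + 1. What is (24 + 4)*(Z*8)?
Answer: -10752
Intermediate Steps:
n = -4
Z = -48 (Z = 6 + (-2 - 4)*(3 + 6) = 6 - 6*9 = 6 - 54 = -48)
(24 + 4)*(Z*8) = (24 + 4)*(-48*8) = 28*(-384) = -10752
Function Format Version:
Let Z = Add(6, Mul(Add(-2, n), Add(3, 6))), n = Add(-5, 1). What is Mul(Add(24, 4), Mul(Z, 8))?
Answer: -10752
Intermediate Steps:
n = -4
Z = -48 (Z = Add(6, Mul(Add(-2, -4), Add(3, 6))) = Add(6, Mul(-6, 9)) = Add(6, -54) = -48)
Mul(Add(24, 4), Mul(Z, 8)) = Mul(Add(24, 4), Mul(-48, 8)) = Mul(28, -384) = -10752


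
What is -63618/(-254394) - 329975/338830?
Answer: -2079599107/2873210634 ≈ -0.72379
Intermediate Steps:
-63618/(-254394) - 329975/338830 = -63618*(-1/254394) - 329975*1/338830 = 10603/42399 - 65995/67766 = -2079599107/2873210634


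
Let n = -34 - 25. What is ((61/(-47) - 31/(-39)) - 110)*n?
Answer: 11950568/1833 ≈ 6519.7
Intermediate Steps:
n = -59
((61/(-47) - 31/(-39)) - 110)*n = ((61/(-47) - 31/(-39)) - 110)*(-59) = ((61*(-1/47) - 31*(-1/39)) - 110)*(-59) = ((-61/47 + 31/39) - 110)*(-59) = (-922/1833 - 110)*(-59) = -202552/1833*(-59) = 11950568/1833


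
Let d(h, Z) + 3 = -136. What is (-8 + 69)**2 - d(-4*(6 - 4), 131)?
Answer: 3860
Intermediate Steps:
d(h, Z) = -139 (d(h, Z) = -3 - 136 = -139)
(-8 + 69)**2 - d(-4*(6 - 4), 131) = (-8 + 69)**2 - 1*(-139) = 61**2 + 139 = 3721 + 139 = 3860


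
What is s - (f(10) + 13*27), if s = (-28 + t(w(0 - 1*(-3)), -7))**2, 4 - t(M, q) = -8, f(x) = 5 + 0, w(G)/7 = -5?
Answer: -100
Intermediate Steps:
w(G) = -35 (w(G) = 7*(-5) = -35)
f(x) = 5
t(M, q) = 12 (t(M, q) = 4 - 1*(-8) = 4 + 8 = 12)
s = 256 (s = (-28 + 12)**2 = (-16)**2 = 256)
s - (f(10) + 13*27) = 256 - (5 + 13*27) = 256 - (5 + 351) = 256 - 1*356 = 256 - 356 = -100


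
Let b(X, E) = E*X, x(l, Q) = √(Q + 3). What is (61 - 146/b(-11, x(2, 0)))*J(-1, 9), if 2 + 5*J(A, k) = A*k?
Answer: -671/5 - 146*√3/15 ≈ -151.06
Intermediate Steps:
x(l, Q) = √(3 + Q)
J(A, k) = -⅖ + A*k/5 (J(A, k) = -⅖ + (A*k)/5 = -⅖ + A*k/5)
(61 - 146/b(-11, x(2, 0)))*J(-1, 9) = (61 - 146*(-1/(11*√(3 + 0))))*(-⅖ + (⅕)*(-1)*9) = (61 - 146*(-√3/33))*(-⅖ - 9/5) = (61 - 146*(-√3/33))*(-11/5) = (61 - (-146)*√3/33)*(-11/5) = (61 + 146*√3/33)*(-11/5) = -671/5 - 146*√3/15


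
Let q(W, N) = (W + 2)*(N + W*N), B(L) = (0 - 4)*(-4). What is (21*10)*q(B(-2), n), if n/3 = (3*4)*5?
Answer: 11566800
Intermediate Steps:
B(L) = 16 (B(L) = -4*(-4) = 16)
n = 180 (n = 3*((3*4)*5) = 3*(12*5) = 3*60 = 180)
q(W, N) = (2 + W)*(N + N*W)
(21*10)*q(B(-2), n) = (21*10)*(180*(2 + 16**2 + 3*16)) = 210*(180*(2 + 256 + 48)) = 210*(180*306) = 210*55080 = 11566800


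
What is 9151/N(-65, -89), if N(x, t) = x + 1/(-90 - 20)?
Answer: -1006610/7151 ≈ -140.76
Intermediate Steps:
N(x, t) = -1/110 + x (N(x, t) = x + 1/(-110) = x - 1/110 = -1/110 + x)
9151/N(-65, -89) = 9151/(-1/110 - 65) = 9151/(-7151/110) = 9151*(-110/7151) = -1006610/7151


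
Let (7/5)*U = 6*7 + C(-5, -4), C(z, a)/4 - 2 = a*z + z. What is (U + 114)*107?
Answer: 144236/7 ≈ 20605.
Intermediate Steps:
C(z, a) = 8 + 4*z + 4*a*z (C(z, a) = 8 + 4*(a*z + z) = 8 + 4*(z + a*z) = 8 + (4*z + 4*a*z) = 8 + 4*z + 4*a*z)
U = 550/7 (U = 5*(6*7 + (8 + 4*(-5) + 4*(-4)*(-5)))/7 = 5*(42 + (8 - 20 + 80))/7 = 5*(42 + 68)/7 = (5/7)*110 = 550/7 ≈ 78.571)
(U + 114)*107 = (550/7 + 114)*107 = (1348/7)*107 = 144236/7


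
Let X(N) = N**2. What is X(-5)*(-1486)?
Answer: -37150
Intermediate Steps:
X(-5)*(-1486) = (-5)**2*(-1486) = 25*(-1486) = -37150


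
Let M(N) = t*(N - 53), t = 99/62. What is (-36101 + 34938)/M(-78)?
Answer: 72106/12969 ≈ 5.5599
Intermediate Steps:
t = 99/62 (t = 99*(1/62) = 99/62 ≈ 1.5968)
M(N) = -5247/62 + 99*N/62 (M(N) = 99*(N - 53)/62 = 99*(-53 + N)/62 = -5247/62 + 99*N/62)
(-36101 + 34938)/M(-78) = (-36101 + 34938)/(-5247/62 + (99/62)*(-78)) = -1163/(-5247/62 - 3861/31) = -1163/(-12969/62) = -1163*(-62/12969) = 72106/12969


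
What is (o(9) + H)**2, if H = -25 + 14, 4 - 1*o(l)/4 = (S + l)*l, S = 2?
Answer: 152881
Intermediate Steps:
o(l) = 16 - 4*l*(2 + l) (o(l) = 16 - 4*(2 + l)*l = 16 - 4*l*(2 + l))
H = -11
(o(9) + H)**2 = ((16 - 8*9 - 4*9**2) - 11)**2 = ((16 - 72 - 4*81) - 11)**2 = ((16 - 72 - 324) - 11)**2 = (-380 - 11)**2 = (-391)**2 = 152881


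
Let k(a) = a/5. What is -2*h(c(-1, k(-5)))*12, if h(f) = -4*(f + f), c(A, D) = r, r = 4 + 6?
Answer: 1920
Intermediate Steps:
k(a) = a/5 (k(a) = a*(⅕) = a/5)
r = 10
c(A, D) = 10
h(f) = -8*f
-2*h(c(-1, k(-5)))*12 = -(-16)*10*12 = -2*(-80)*12 = 160*12 = 1920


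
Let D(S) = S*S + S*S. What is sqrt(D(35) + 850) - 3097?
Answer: -3097 + 10*sqrt(33) ≈ -3039.6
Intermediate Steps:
D(S) = 2*S**2 (D(S) = S**2 + S**2 = 2*S**2)
sqrt(D(35) + 850) - 3097 = sqrt(2*35**2 + 850) - 3097 = sqrt(2*1225 + 850) - 3097 = sqrt(2450 + 850) - 3097 = sqrt(3300) - 3097 = 10*sqrt(33) - 3097 = -3097 + 10*sqrt(33)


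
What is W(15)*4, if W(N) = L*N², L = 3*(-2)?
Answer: -5400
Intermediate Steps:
L = -6
W(N) = -6*N²
W(15)*4 = -6*15²*4 = -6*225*4 = -1350*4 = -5400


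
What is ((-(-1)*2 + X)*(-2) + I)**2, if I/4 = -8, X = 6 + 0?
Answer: 2304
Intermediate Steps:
X = 6
I = -32 (I = 4*(-8) = -32)
((-(-1)*2 + X)*(-2) + I)**2 = ((-(-1)*2 + 6)*(-2) - 32)**2 = ((-1*(-2) + 6)*(-2) - 32)**2 = ((2 + 6)*(-2) - 32)**2 = (8*(-2) - 32)**2 = (-16 - 32)**2 = (-48)**2 = 2304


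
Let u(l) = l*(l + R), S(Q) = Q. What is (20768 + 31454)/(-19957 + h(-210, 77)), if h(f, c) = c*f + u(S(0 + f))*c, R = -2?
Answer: 52222/3391913 ≈ 0.015396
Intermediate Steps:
u(l) = l*(-2 + l) (u(l) = l*(l - 2) = l*(-2 + l))
h(f, c) = c*f + c*f*(-2 + f) (h(f, c) = c*f + ((0 + f)*(-2 + (0 + f)))*c = c*f + (f*(-2 + f))*c = c*f + c*f*(-2 + f))
(20768 + 31454)/(-19957 + h(-210, 77)) = (20768 + 31454)/(-19957 + 77*(-210)*(-1 - 210)) = 52222/(-19957 + 77*(-210)*(-211)) = 52222/(-19957 + 3411870) = 52222/3391913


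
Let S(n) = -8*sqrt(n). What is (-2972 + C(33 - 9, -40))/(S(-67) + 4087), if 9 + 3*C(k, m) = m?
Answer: -546865/748113 - 71720*I*sqrt(67)/50123571 ≈ -0.73099 - 0.011712*I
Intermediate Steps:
C(k, m) = -3 + m/3
(-2972 + C(33 - 9, -40))/(S(-67) + 4087) = (-2972 + (-3 + (1/3)*(-40)))/(-8*I*sqrt(67) + 4087) = (-2972 + (-3 - 40/3))/(-8*I*sqrt(67) + 4087) = (-2972 - 49/3)/(-8*I*sqrt(67) + 4087) = -8965/(3*(4087 - 8*I*sqrt(67)))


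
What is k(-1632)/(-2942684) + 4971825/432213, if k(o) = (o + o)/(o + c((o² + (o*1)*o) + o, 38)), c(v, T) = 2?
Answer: 993655403786907/86380918162415 ≈ 11.503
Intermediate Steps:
k(o) = 2*o/(2 + o) (k(o) = (o + o)/(o + 2) = (2*o)/(2 + o) = 2*o/(2 + o))
k(-1632)/(-2942684) + 4971825/432213 = (2*(-1632)/(2 - 1632))/(-2942684) + 4971825/432213 = (2*(-1632)/(-1630))*(-1/2942684) + 4971825*(1/432213) = (2*(-1632)*(-1/1630))*(-1/2942684) + 1657275/144071 = (1632/815)*(-1/2942684) + 1657275/144071 = -408/599571865 + 1657275/144071 = 993655403786907/86380918162415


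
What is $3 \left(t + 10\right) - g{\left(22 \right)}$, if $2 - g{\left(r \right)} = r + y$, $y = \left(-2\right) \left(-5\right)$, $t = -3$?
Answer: $51$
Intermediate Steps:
$y = 10$
$g{\left(r \right)} = -8 - r$ ($g{\left(r \right)} = 2 - \left(r + 10\right) = 2 - \left(10 + r\right) = -8 - r$)
$3 \left(t + 10\right) - g{\left(22 \right)} = 3 \left(-3 + 10\right) - \left(-8 - 22\right) = 3 \cdot 7 - \left(-8 - 22\right) = 21 - -30 = 21 + 30 = 51$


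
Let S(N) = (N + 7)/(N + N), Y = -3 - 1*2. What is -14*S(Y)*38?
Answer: 532/5 ≈ 106.40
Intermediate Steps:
Y = -5 (Y = -3 - 2 = -5)
S(N) = (7 + N)/(2*N) (S(N) = (7 + N)/((2*N)) = (7 + N)*(1/(2*N)) = (7 + N)/(2*N))
-14*S(Y)*38 = -7*(7 - 5)/(-5)*38 = -7*(-1)*2/5*38 = -14*(-⅕)*38 = (14/5)*38 = 532/5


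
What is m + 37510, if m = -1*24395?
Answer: 13115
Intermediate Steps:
m = -24395
m + 37510 = -24395 + 37510 = 13115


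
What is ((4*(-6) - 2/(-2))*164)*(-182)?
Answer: 686504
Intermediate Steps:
((4*(-6) - 2/(-2))*164)*(-182) = ((-24 - 2*(-½))*164)*(-182) = ((-24 + 1)*164)*(-182) = -23*164*(-182) = -3772*(-182) = 686504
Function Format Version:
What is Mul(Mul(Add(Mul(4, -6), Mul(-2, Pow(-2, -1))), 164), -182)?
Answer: 686504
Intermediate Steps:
Mul(Mul(Add(Mul(4, -6), Mul(-2, Pow(-2, -1))), 164), -182) = Mul(Mul(Add(-24, Mul(-2, Rational(-1, 2))), 164), -182) = Mul(Mul(Add(-24, 1), 164), -182) = Mul(Mul(-23, 164), -182) = Mul(-3772, -182) = 686504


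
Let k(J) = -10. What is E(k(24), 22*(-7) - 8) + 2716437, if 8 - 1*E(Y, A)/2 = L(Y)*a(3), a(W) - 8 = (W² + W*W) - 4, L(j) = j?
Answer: 2716893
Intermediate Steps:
a(W) = 4 + 2*W² (a(W) = 8 + ((W² + W*W) - 4) = 8 + ((W² + W²) - 4) = 8 + (2*W² - 4) = 8 + (-4 + 2*W²) = 4 + 2*W²)
E(Y, A) = 16 - 44*Y (E(Y, A) = 16 - 2*Y*(4 + 2*3²) = 16 - 2*Y*(4 + 2*9) = 16 - 2*Y*(4 + 18) = 16 - 2*Y*22 = 16 - 44*Y)
E(k(24), 22*(-7) - 8) + 2716437 = (16 - 44*(-10)) + 2716437 = (16 + 440) + 2716437 = 456 + 2716437 = 2716893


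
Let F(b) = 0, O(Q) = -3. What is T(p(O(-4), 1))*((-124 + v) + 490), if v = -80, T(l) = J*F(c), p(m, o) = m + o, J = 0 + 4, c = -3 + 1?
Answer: 0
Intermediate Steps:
c = -2
J = 4
T(l) = 0 (T(l) = 4*0 = 0)
T(p(O(-4), 1))*((-124 + v) + 490) = 0*((-124 - 80) + 490) = 0*(-204 + 490) = 0*286 = 0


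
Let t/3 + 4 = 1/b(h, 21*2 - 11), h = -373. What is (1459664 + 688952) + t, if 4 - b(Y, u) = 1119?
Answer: 2395693457/1115 ≈ 2.1486e+6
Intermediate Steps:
b(Y, u) = -1115 (b(Y, u) = 4 - 1*1119 = 4 - 1119 = -1115)
t = -13383/1115 (t = -12 + 3/(-1115) = -12 + 3*(-1/1115) = -12 - 3/1115 = -13383/1115 ≈ -12.003)
(1459664 + 688952) + t = (1459664 + 688952) - 13383/1115 = 2148616 - 13383/1115 = 2395693457/1115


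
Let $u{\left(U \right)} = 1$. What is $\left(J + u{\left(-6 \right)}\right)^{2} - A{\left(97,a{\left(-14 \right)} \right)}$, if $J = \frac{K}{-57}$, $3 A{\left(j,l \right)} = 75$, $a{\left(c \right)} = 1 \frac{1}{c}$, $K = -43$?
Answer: $- \frac{71225}{3249} \approx -21.922$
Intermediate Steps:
$a{\left(c \right)} = \frac{1}{c}$
$A{\left(j,l \right)} = 25$ ($A{\left(j,l \right)} = \frac{1}{3} \cdot 75 = 25$)
$J = \frac{43}{57}$ ($J = - \frac{43}{-57} = \left(-43\right) \left(- \frac{1}{57}\right) = \frac{43}{57} \approx 0.75439$)
$\left(J + u{\left(-6 \right)}\right)^{2} - A{\left(97,a{\left(-14 \right)} \right)} = \left(\frac{43}{57} + 1\right)^{2} - 25 = \left(\frac{100}{57}\right)^{2} - 25 = \frac{10000}{3249} - 25 = - \frac{71225}{3249}$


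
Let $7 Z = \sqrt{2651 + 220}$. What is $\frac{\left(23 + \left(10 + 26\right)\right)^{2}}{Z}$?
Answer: $\frac{24367 \sqrt{319}}{957} \approx 454.76$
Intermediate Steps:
$Z = \frac{3 \sqrt{319}}{7}$ ($Z = \frac{\sqrt{2651 + 220}}{7} = \frac{\sqrt{2871}}{7} = \frac{3 \sqrt{319}}{7} \approx 7.6545$)
$\frac{\left(23 + \left(10 + 26\right)\right)^{2}}{Z} = \frac{\left(23 + \left(10 + 26\right)\right)^{2}}{\frac{3}{7} \sqrt{319}} = \left(23 + 36\right)^{2} \frac{7 \sqrt{319}}{957} = 59^{2} \frac{7 \sqrt{319}}{957} = 3481 \frac{7 \sqrt{319}}{957} = \frac{24367 \sqrt{319}}{957}$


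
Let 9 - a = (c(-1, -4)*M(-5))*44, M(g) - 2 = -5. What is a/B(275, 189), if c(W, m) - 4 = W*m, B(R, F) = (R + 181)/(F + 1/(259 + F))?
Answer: 30058915/68096 ≈ 441.42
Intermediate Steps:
M(g) = -3 (M(g) = 2 - 5 = -3)
B(R, F) = (181 + R)/(F + 1/(259 + F))
c(W, m) = 4 + W*m
a = 1065 (a = 9 - (4 - 1*(-4))*(-3)*44 = 9 - (4 + 4)*(-3)*44 = 9 - 8*(-3)*44 = 9 - (-24)*44 = 9 - 1*(-1056) = 9 + 1056 = 1065)
a/B(275, 189) = 1065/(((46879 + 181*189 + 259*275 + 189*275)/(1 + 189² + 259*189))) = 1065/(((46879 + 34209 + 71225 + 51975)/(1 + 35721 + 48951))) = 1065/((204288/84673)) = 1065/(((1/84673)*204288)) = 1065/(204288/84673) = 1065*(84673/204288) = 30058915/68096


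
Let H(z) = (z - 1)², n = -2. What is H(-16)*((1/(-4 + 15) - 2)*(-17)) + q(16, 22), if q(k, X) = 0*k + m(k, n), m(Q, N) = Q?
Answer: 103349/11 ≈ 9395.4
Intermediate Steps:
q(k, X) = k (q(k, X) = 0*k + k = 0 + k = k)
H(z) = (-1 + z)²
H(-16)*((1/(-4 + 15) - 2)*(-17)) + q(16, 22) = (-1 - 16)²*((1/(-4 + 15) - 2)*(-17)) + 16 = (-17)²*((1/11 - 2)*(-17)) + 16 = 289*((1/11 - 2)*(-17)) + 16 = 289*(-21/11*(-17)) + 16 = 289*(357/11) + 16 = 103173/11 + 16 = 103349/11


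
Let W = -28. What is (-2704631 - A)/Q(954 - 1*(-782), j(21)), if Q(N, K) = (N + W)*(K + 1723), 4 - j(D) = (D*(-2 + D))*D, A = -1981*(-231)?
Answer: 1581121/5680808 ≈ 0.27833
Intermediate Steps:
A = 457611
j(D) = 4 - D²*(-2 + D) (j(D) = 4 - D*(-2 + D)*D = 4 - D²*(-2 + D))
Q(N, K) = (-28 + N)*(1723 + K) (Q(N, K) = (N - 28)*(K + 1723) = (-28 + N)*(1723 + K))
(-2704631 - A)/Q(954 - 1*(-782), j(21)) = (-2704631 - 1*457611)/(-48244 - 28*(4 - 1*21³ + 2*21²) + 1723*(954 - 1*(-782)) + (4 - 1*21³ + 2*21²)*(954 - 1*(-782))) = (-2704631 - 457611)/(-48244 - 28*(4 - 1*9261 + 2*441) + 1723*(954 + 782) + (4 - 1*9261 + 2*441)*(954 + 782)) = -3162242/(-48244 - 28*(4 - 9261 + 882) + 1723*1736 + (4 - 9261 + 882)*1736) = -3162242/(-48244 - 28*(-8375) + 2991128 - 8375*1736) = -3162242/(-48244 + 234500 + 2991128 - 14539000) = -3162242/(-11361616) = -3162242*(-1/11361616) = 1581121/5680808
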